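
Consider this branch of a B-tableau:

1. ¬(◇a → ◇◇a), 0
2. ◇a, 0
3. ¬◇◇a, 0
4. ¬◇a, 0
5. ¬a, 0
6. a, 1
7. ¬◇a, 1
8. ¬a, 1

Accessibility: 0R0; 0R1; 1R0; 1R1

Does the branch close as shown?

Both a and ¬a appear at 1.

Yes, closed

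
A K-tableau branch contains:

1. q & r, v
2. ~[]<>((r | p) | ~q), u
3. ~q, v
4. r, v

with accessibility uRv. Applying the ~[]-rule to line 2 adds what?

a fresh world w with uRw, and ~<>((r | p) | ~q) at w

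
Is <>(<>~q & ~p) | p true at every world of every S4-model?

Tableau for the negation ~(<>(<>~q & ~p) | p):
1. ~(<>(<>~q & ~p) | p), u
2. ~<>(<>~q & ~p), u
3. ~p, u
4. ~(<>~q & ~p), u
5. ~<>~q, u
6. q, u
Accessibility: uRu
The negation has an open branch (countermodel exists).

No, not valid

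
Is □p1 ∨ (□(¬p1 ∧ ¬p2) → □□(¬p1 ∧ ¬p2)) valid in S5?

Tableau for the negation ¬(□p1 ∨ (□(¬p1 ∧ ¬p2) → □□(¬p1 ∧ ¬p2))):
1. ¬(□p1 ∨ (□(¬p1 ∧ ¬p2) → □□(¬p1 ∧ ¬p2))), u
2. ¬□p1, u
3. ¬(□(¬p1 ∧ ¬p2) → □□(¬p1 ∧ ¬p2)), u
4. □(¬p1 ∧ ¬p2), u
5. ¬□□(¬p1 ∧ ¬p2), u
6. ¬p1 ∧ ¬p2, u
7. ¬p1, u
8. ¬p2, u
9. ¬p1, v
10. ¬p1 ∧ ¬p2, v
11. ¬p2, v
12. ¬□(¬p1 ∧ ¬p2), w
13. ¬p1 ∧ ¬p2, w
14. ¬p1, w
15. ¬p2, w
16. ¬(¬p1 ∧ ¬p2), x
17. ¬p1 ∧ ¬p2, x
18. ¬p1, x
19. ¬p2, x
20. p2, x
Accessibility: uRu, uRv, uRw, uRx, vRu, vRv, vRw, vRx, wRu, wRv, wRw, wRx, xRu, xRv, xRw, xRx
Branch closes: p2 and ¬p2 both at x.
Every branch of the negation's tableau closes; the branch above is one of them.

Valid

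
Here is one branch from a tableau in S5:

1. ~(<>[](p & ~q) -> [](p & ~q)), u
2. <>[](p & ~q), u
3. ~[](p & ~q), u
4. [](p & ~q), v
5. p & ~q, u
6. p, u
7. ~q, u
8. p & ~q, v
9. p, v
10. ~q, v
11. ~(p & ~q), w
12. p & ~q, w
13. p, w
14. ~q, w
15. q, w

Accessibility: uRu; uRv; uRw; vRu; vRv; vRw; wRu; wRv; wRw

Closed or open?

Closed

Both q and ~q appear at w.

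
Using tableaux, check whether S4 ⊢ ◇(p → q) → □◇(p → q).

Tableau for the negation ¬(◇(p → q) → □◇(p → q)):
1. ¬(◇(p → q) → □◇(p → q)), 0
2. ◇(p → q), 0
3. ¬□◇(p → q), 0
4. p → q, 1
5. q, 1
6. ¬◇(p → q), 2
7. ¬(p → q), 2
8. p, 2
9. ¬q, 2
Accessibility: 0R0, 0R1, 0R2, 1R1, 2R2
The negation has an open branch (countermodel exists).

Not valid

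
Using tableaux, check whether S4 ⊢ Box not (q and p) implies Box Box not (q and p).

Tableau for the negation not (Box not (q and p) implies Box Box not (q and p)):
1. not (Box not (q and p) implies Box Box not (q and p)), 0
2. Box not (q and p), 0
3. not Box Box not (q and p), 0
4. not (q and p), 0
5. not p, 0
6. not Box not (q and p), 1
7. not (q and p), 1
8. not p, 1
9. q and p, 2
10. q, 2
11. p, 2
12. not (q and p), 2
13. not p, 2
Accessibility: 0R0, 0R1, 0R2, 1R1, 1R2, 2R2
Branch closes: p and not p both at 2.
All branches of the negation close; one closing branch shown above.

Valid in S4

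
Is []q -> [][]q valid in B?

Tableau for the negation ~([]q -> [][]q):
1. ~([]q -> [][]q), 0
2. []q, 0
3. ~[][]q, 0
4. q, 0
5. ~[]q, 1
6. q, 1
7. ~q, 2
Accessibility: 0R0, 0R1, 1R0, 1R1, 1R2, 2R1, 2R2
The negation has an open branch (countermodel exists).

No, not valid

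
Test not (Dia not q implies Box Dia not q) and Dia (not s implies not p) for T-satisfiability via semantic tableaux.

Satisfiable (open branch found)

1. not (Dia not q implies Box Dia not q) and Dia (not s implies not p), w0
2. not (Dia not q implies Box Dia not q), w0   [and-rule on 1]
3. Dia (not s implies not p), w0   [and-rule on 1]
4. Dia not q, w0   [neg-implies-rule on 2]
5. not Box Dia not q, w0   [neg-implies-rule on 2]
6. not s implies not p, w1   [Dia-rule on 3: fresh world w1, w0Rw1]
7. not p, w1   [implies-rule on 6 (branches; this branch)]
8. not q, w2   [Dia-rule on 4: fresh world w2, w0Rw2]
9. not Dia not q, w3   [neg-Box-rule on 5: fresh world w3, w0Rw3]
10. q, w3   [neg-Dia-rule on 9 via w3Rw3]
Accessibility: w0Rw0, w0Rw1, w0Rw2, w0Rw3, w1Rw1, w2Rw2, w3Rw3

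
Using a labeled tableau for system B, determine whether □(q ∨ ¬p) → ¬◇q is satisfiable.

Satisfiable

1. □(q ∨ ¬p) → ¬◇q, u
2. ¬◇q, u   [→-rule on 1 (branches; this branch)]
3. ¬q, u   [¬◇-rule on 2 via uRu]
Accessibility: uRu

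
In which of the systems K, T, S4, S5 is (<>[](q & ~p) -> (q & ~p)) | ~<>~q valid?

S5

S5-tableau for the negation ~((<>[](q & ~p) -> (q & ~p)) | ~<>~q):
1. ~((<>[](q & ~p) -> (q & ~p)) | ~<>~q), w0
2. ~(<>[](q & ~p) -> (q & ~p)), w0   [~|-rule on 1]
3. <>~q, w0   [~|-rule on 1]
4. <>[](q & ~p), w0   [~->-rule on 2]
5. ~(q & ~p), w0   [~->-rule on 2]
6. p, w0   [~&-rule on 5 (branches; this branch)]
7. ~q, w1   [<>-rule on 3: fresh world w1, w0Rw1]
8. [](q & ~p), w2   [<>-rule on 4: fresh world w2, w0Rw2]
9. q & ~p, w0   [[]-rule on 8 via w2Rw0]
10. q, w0   [&-rule on 9]
11. ~p, w0   [&-rule on 9]
Accessibility: w0Rw0, w0Rw1, w0Rw2, w1Rw0, w1Rw1, w1Rw2, w2Rw0, w2Rw1, w2Rw2
Branch closes: p and ~p both at w0.
Every branch closes (one shown): valid in S5.
S4-tableau for the negation ~((<>[](q & ~p) -> (q & ~p)) | ~<>~q):
1. ~((<>[](q & ~p) -> (q & ~p)) | ~<>~q), w0
2. ~(<>[](q & ~p) -> (q & ~p)), w0   [~|-rule on 1]
3. <>~q, w0   [~|-rule on 1]
4. <>[](q & ~p), w0   [~->-rule on 2]
5. ~(q & ~p), w0   [~->-rule on 2]
6. p, w0   [~&-rule on 5 (branches; this branch)]
7. ~q, w1   [<>-rule on 3: fresh world w1, w0Rw1]
8. [](q & ~p), w2   [<>-rule on 4: fresh world w2, w0Rw2]
9. q & ~p, w2   [[]-rule on 8 via w2Rw2]
10. q, w2   [&-rule on 9]
11. ~p, w2   [&-rule on 9]
Accessibility: w0Rw0, w0Rw1, w0Rw2, w1Rw1, w2Rw2
Complete open branch: countermodel on an S4-frame, so not valid in S4, nor in K, T (the same frame is also a K-frame and a T-frame).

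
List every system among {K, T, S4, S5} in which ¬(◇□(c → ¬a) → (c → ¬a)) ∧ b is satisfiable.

K, T, S4

S4-tableau for the formula:
1. ¬(◇□(c → ¬a) → (c → ¬a)) ∧ b, 0
2. ¬(◇□(c → ¬a) → (c → ¬a)), 0
3. b, 0
4. ◇□(c → ¬a), 0
5. ¬(c → ¬a), 0
6. c, 0
7. a, 0
8. □(c → ¬a), 1
9. c → ¬a, 1
10. ¬a, 1
Accessibility: 0R0, 0R1, 1R1
Complete open branch: satisfiable in S4, hence also in K, T (this S4-model is also a K-model and a T-model).
S5-tableau for the formula:
1. ¬(◇□(c → ¬a) → (c → ¬a)) ∧ b, 0
2. ¬(◇□(c → ¬a) → (c → ¬a)), 0
3. b, 0
4. ◇□(c → ¬a), 0
5. ¬(c → ¬a), 0
6. c, 0
7. a, 0
8. □(c → ¬a), 1
9. c → ¬a, 0
10. c → ¬a, 1
11. ¬a, 0
Accessibility: 0R0, 0R1, 1R0, 1R1
Branch closes: a and ¬a both at 0.
Every branch closes (one shown): unsatisfiable in S5.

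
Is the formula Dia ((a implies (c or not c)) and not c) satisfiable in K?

Satisfiable

1. Dia ((a implies (c or not c)) and not c), u
2. (a implies (c or not c)) and not c, v
3. a implies (c or not c), v
4. not c, v
5. c or not c, v
Accessibility: uRv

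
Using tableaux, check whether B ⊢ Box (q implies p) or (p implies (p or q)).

Yes, valid

Tableau for the negation not (Box (q implies p) or (p implies (p or q))):
1. not (Box (q implies p) or (p implies (p or q))), w0
2. not Box (q implies p), w0
3. not (p implies (p or q)), w0
4. p, w0
5. not (p or q), w0
6. not p, w0
7. not q, w0
Accessibility: w0Rw0
Branch closes: p and not p both at w0.
All branches of the negation close; one closing branch shown above.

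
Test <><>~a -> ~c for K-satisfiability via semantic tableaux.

Satisfiable

1. <><>~a -> ~c, w0
2. ~c, w0   [->-rule on 1 (branches; this branch)]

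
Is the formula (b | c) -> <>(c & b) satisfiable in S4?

Yes, satisfiable

1. (b | c) -> <>(c & b), 0
2. <>(c & b), 0
3. c & b, 1
4. c, 1
5. b, 1
Accessibility: 0R0, 0R1, 1R1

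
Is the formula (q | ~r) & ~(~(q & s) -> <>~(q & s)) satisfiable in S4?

1. (q | ~r) & ~(~(q & s) -> <>~(q & s)), 0
2. q | ~r, 0
3. ~(~(q & s) -> <>~(q & s)), 0
4. ~(q & s), 0
5. ~<>~(q & s), 0
6. q & s, 0
7. q, 0
8. s, 0
9. ~r, 0
10. ~s, 0
Accessibility: 0R0
Branch closes: s and ~s both at 0.
(One branch shown.) All branches close.

Unsatisfiable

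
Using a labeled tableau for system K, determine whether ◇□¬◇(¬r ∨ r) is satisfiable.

1. ◇□¬◇(¬r ∨ r), u
2. □¬◇(¬r ∨ r), v
Accessibility: uRv

Yes, satisfiable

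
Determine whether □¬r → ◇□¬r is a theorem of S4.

Valid in S4

Tableau for the negation ¬(□¬r → ◇□¬r):
1. ¬(□¬r → ◇□¬r), 0
2. □¬r, 0
3. ¬◇□¬r, 0
4. ¬r, 0
5. ¬□¬r, 0
6. r, 1
7. ¬r, 1
Accessibility: 0R0, 0R1, 1R1
Branch closes: r and ¬r both at 1.
Every branch of the negation's tableau closes; the branch above is one of them.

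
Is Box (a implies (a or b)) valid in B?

Tableau for the negation not Box (a implies (a or b)):
1. not Box (a implies (a or b)), u
2. not (a implies (a or b)), v
3. a, v
4. not (a or b), v
5. not a, v
6. not b, v
Accessibility: uRu, uRv, vRu, vRv
Branch closes: a and not a both at v.
Every branch of the negation's tableau closes; the branch above is one of them.

Valid in B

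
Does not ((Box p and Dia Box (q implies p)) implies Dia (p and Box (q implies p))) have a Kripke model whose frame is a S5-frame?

1. not ((Box p and Dia Box (q implies p)) implies Dia (p and Box (q implies p))), 0
2. Box p and Dia Box (q implies p), 0   [neg-implies-rule on 1]
3. not Dia (p and Box (q implies p)), 0   [neg-implies-rule on 1]
4. Box p, 0   [and-rule on 2]
5. Dia Box (q implies p), 0   [and-rule on 2]
6. not (p and Box (q implies p)), 0   [neg-Dia-rule on 3 via 0R0]
7. p, 0   [Box-rule on 4 via 0R0]
8. not Box (q implies p), 0   [neg-and-rule on 6 (branches; this branch)]
9. Box (q implies p), 1   [Dia-rule on 5: fresh world 1, 0R1]
10. not (p and Box (q implies p)), 1   [neg-Dia-rule on 3 via 0R1]
11. p, 1   [Box-rule on 4 via 0R1]
12. q implies p, 0   [Box-rule on 9 via 1R0]
13. q implies p, 1   [Box-rule on 9 via 1R1]
14. not Box (q implies p), 1   [neg-and-rule on 10 (branches; this branch)]
15. not (q implies p), 2   [neg-Box-rule on 8: fresh world 2, 0R2]
16. q, 2   [neg-implies-rule on 15]
17. not p, 2   [neg-implies-rule on 15]
18. not (p and Box (q implies p)), 2   [neg-Dia-rule on 3 via 0R2]
19. p, 2   [Box-rule on 4 via 0R2]
Accessibility: 0R0, 0R1, 0R2, 1R0, 1R1, 1R2, 2R0, 2R1, 2R2
Branch closes: p and not p both at 2.
(One branch shown.) All branches close.

Unsatisfiable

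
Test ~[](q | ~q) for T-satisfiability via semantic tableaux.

No, unsatisfiable

1. ~[](q | ~q), u
2. ~(q | ~q), v
3. ~q, v
4. q, v
Accessibility: uRu, uRv, vRv
Branch closes: q and ~q both at v.
Every branch closes; the branch above is one of them.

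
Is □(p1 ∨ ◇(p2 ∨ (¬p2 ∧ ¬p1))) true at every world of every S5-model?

Tableau for the negation ¬□(p1 ∨ ◇(p2 ∨ (¬p2 ∧ ¬p1))):
1. ¬□(p1 ∨ ◇(p2 ∨ (¬p2 ∧ ¬p1))), w0
2. ¬(p1 ∨ ◇(p2 ∨ (¬p2 ∧ ¬p1))), w1
3. ¬p1, w1
4. ¬◇(p2 ∨ (¬p2 ∧ ¬p1)), w1
5. ¬(p2 ∨ (¬p2 ∧ ¬p1)), w0
6. ¬p2, w0
7. ¬(¬p2 ∧ ¬p1), w0
8. ¬(p2 ∨ (¬p2 ∧ ¬p1)), w1
9. ¬p2, w1
10. ¬(¬p2 ∧ ¬p1), w1
11. p1, w0
12. p1, w1
Accessibility: w0Rw0, w0Rw1, w1Rw0, w1Rw1
Branch closes: p1 and ¬p1 both at w1.
Every branch of the negation's tableau closes; the branch above is one of them.

Yes, valid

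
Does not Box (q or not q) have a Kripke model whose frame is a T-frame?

Unsatisfiable

1. not Box (q or not q), u
2. not (q or not q), v
3. not q, v
4. q, v
Accessibility: uRu, uRv, vRv
Branch closes: q and not q both at v.
(One branch shown.) All branches close.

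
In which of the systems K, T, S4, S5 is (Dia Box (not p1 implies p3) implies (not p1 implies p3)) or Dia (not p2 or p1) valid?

S5

S5-tableau for the negation not ((Dia Box (not p1 implies p3) implies (not p1 implies p3)) or Dia (not p2 or p1)):
1. not ((Dia Box (not p1 implies p3) implies (not p1 implies p3)) or Dia (not p2 or p1)), w0
2. not (Dia Box (not p1 implies p3) implies (not p1 implies p3)), w0
3. not Dia (not p2 or p1), w0
4. Dia Box (not p1 implies p3), w0
5. not (not p1 implies p3), w0
6. not p1, w0
7. not p3, w0
8. not (not p2 or p1), w0
9. p2, w0
10. Box (not p1 implies p3), w1
11. not (not p2 or p1), w1
12. p2, w1
13. not p1, w1
14. not p1 implies p3, w0
15. not p1 implies p3, w1
16. p3, w0
Accessibility: w0Rw0, w0Rw1, w1Rw0, w1Rw1
Branch closes: p3 and not p3 both at w0.
Every branch closes (one shown): valid in S5.
S4-tableau for the negation not ((Dia Box (not p1 implies p3) implies (not p1 implies p3)) or Dia (not p2 or p1)):
1. not ((Dia Box (not p1 implies p3) implies (not p1 implies p3)) or Dia (not p2 or p1)), w0
2. not (Dia Box (not p1 implies p3) implies (not p1 implies p3)), w0
3. not Dia (not p2 or p1), w0
4. Dia Box (not p1 implies p3), w0
5. not (not p1 implies p3), w0
6. not p1, w0
7. not p3, w0
8. not (not p2 or p1), w0
9. p2, w0
10. Box (not p1 implies p3), w1
11. not (not p2 or p1), w1
12. p2, w1
13. not p1, w1
14. not p1 implies p3, w1
15. p3, w1
Accessibility: w0Rw0, w0Rw1, w1Rw1
Complete open branch: countermodel on an S4-frame, so not valid in S4, nor in K, T (the same frame is also a K-frame and a T-frame).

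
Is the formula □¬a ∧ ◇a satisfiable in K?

No, unsatisfiable

1. □¬a ∧ ◇a, 0
2. □¬a, 0
3. ◇a, 0
4. a, 1
5. ¬a, 1
Accessibility: 0R1
Branch closes: a and ¬a both at 1.
(One branch shown.) All branches close.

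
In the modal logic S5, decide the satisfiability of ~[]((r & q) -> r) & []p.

1. ~[]((r & q) -> r) & []p, 0
2. ~[]((r & q) -> r), 0
3. []p, 0
4. p, 0
5. ~((r & q) -> r), 1
6. r & q, 1
7. ~r, 1
8. r, 1
9. q, 1
Accessibility: 0R0, 0R1, 1R0, 1R1
Branch closes: r and ~r both at 1.
Every branch closes; the branch above is one of them.

Unsatisfiable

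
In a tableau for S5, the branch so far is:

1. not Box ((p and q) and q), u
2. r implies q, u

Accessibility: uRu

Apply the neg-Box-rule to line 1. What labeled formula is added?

a fresh world v with uRv, and not ((p and q) and q) at v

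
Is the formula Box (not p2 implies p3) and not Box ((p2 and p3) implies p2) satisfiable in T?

1. Box (not p2 implies p3) and not Box ((p2 and p3) implies p2), 0
2. Box (not p2 implies p3), 0
3. not Box ((p2 and p3) implies p2), 0
4. not p2 implies p3, 0
5. p3, 0
6. not ((p2 and p3) implies p2), 1
7. p2 and p3, 1
8. not p2, 1
9. p2, 1
10. p3, 1
Accessibility: 0R0, 0R1, 1R1
Branch closes: p2 and not p2 both at 1.
All branches of the tableau close; one closing branch shown above.

Unsatisfiable (every branch closes)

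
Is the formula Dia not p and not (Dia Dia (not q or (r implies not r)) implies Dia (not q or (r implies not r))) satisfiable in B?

1. Dia not p and not (Dia Dia (not q or (r implies not r)) implies Dia (not q or (r implies not r))), u
2. Dia not p, u
3. not (Dia Dia (not q or (r implies not r)) implies Dia (not q or (r implies not r))), u
4. Dia Dia (not q or (r implies not r)), u
5. not Dia (not q or (r implies not r)), u
6. not (not q or (r implies not r)), u
7. q, u
8. not (r implies not r), u
9. r, u
10. not p, v
11. not (not q or (r implies not r)), v
12. q, v
13. not (r implies not r), v
14. r, v
15. Dia (not q or (r implies not r)), w
16. not (not q or (r implies not r)), w
17. q, w
18. not (r implies not r), w
19. r, w
20. not q or (r implies not r), x
21. r implies not r, x
22. not r, x
Accessibility: uRu, uRv, uRw, vRu, vRv, wRu, wRw, wRx, xRw, xRx

Satisfiable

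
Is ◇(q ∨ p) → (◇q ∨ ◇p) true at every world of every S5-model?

Tableau for the negation ¬(◇(q ∨ p) → (◇q ∨ ◇p)):
1. ¬(◇(q ∨ p) → (◇q ∨ ◇p)), 0
2. ◇(q ∨ p), 0   [¬→-rule on 1]
3. ¬(◇q ∨ ◇p), 0   [¬→-rule on 1]
4. ¬◇q, 0   [¬∨-rule on 3]
5. ¬◇p, 0   [¬∨-rule on 3]
6. ¬q, 0   [¬◇-rule on 4 via 0R0]
7. ¬p, 0   [¬◇-rule on 5 via 0R0]
8. q ∨ p, 1   [◇-rule on 2: fresh world 1, 0R1]
9. ¬q, 1   [¬◇-rule on 4 via 0R1]
10. ¬p, 1   [¬◇-rule on 5 via 0R1]
11. p, 1   [∨-rule on 8 (branches; this branch)]
Accessibility: 0R0, 0R1, 1R0, 1R1
Branch closes: p and ¬p both at 1.
All branches of the negation close; one closing branch shown above.

Valid in S5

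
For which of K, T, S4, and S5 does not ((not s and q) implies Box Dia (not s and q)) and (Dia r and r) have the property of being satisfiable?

S5-tableau for the formula:
1. not ((not s and q) implies Box Dia (not s and q)) and (Dia r and r), 0
2. not ((not s and q) implies Box Dia (not s and q)), 0
3. Dia r and r, 0
4. not s and q, 0
5. not Box Dia (not s and q), 0
6. Dia r, 0
7. r, 0
8. not s, 0
9. q, 0
10. not Dia (not s and q), 1
11. not (not s and q), 0
12. not (not s and q), 1
13. not q, 0
Accessibility: 0R0, 0R1, 1R0, 1R1
Branch closes: q and not q both at 0.
Every branch closes (one shown): unsatisfiable in S5.
S4-tableau for the formula:
1. not ((not s and q) implies Box Dia (not s and q)) and (Dia r and r), 0
2. not ((not s and q) implies Box Dia (not s and q)), 0
3. Dia r and r, 0
4. not s and q, 0
5. not Box Dia (not s and q), 0
6. Dia r, 0
7. r, 0
8. not s, 0
9. q, 0
10. not Dia (not s and q), 1
11. not (not s and q), 1
12. not q, 1
13. r, 2
Accessibility: 0R0, 0R1, 0R2, 1R1, 2R2
Complete open branch: satisfiable in S4, hence also in K, T (this S4-model is also a K-model and a T-model).

K, T, S4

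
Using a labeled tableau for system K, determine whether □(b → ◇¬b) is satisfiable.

1. □(b → ◇¬b), w0

Satisfiable (open branch found)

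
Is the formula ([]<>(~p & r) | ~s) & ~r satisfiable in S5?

1. ([]<>(~p & r) | ~s) & ~r, w0
2. []<>(~p & r) | ~s, w0
3. ~r, w0
4. ~s, w0
Accessibility: w0Rw0

Satisfiable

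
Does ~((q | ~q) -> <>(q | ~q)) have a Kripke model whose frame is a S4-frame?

Unsatisfiable (every branch closes)

1. ~((q | ~q) -> <>(q | ~q)), w0
2. q | ~q, w0
3. ~<>(q | ~q), w0
4. ~(q | ~q), w0
5. ~q, w0
6. q, w0
Accessibility: w0Rw0
Branch closes: q and ~q both at w0.
All branches of the tableau close; one closing branch shown above.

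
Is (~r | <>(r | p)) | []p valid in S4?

Tableau for the negation ~((~r | <>(r | p)) | []p):
1. ~((~r | <>(r | p)) | []p), 0
2. ~(~r | <>(r | p)), 0   [~|-rule on 1]
3. ~[]p, 0   [~|-rule on 1]
4. r, 0   [~|-rule on 2]
5. ~<>(r | p), 0   [~|-rule on 2]
6. ~(r | p), 0   [~<>-rule on 5 via 0R0]
7. ~r, 0   [~|-rule on 6]
8. ~p, 0   [~|-rule on 6]
Accessibility: 0R0
Branch closes: r and ~r both at 0.
Every branch of the negation's tableau closes; the branch above is one of them.

Valid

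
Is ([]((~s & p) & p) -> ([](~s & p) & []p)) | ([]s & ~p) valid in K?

Valid in K

Tableau for the negation ~(([]((~s & p) & p) -> ([](~s & p) & []p)) | ([]s & ~p)):
1. ~(([]((~s & p) & p) -> ([](~s & p) & []p)) | ([]s & ~p)), u
2. ~([]((~s & p) & p) -> ([](~s & p) & []p)), u
3. ~([]s & ~p), u
4. []((~s & p) & p), u
5. ~([](~s & p) & []p), u
6. ~[]s, u
7. ~[](~s & p), u
8. ~s, v
9. (~s & p) & p, v
10. ~s & p, v
11. p, v
12. ~(~s & p), w
13. (~s & p) & p, w
14. ~s & p, w
15. p, w
16. ~s, w
17. ~p, w
Accessibility: uRv, uRw
Branch closes: p and ~p both at w.
Every branch of the negation's tableau closes; the branch above is one of them.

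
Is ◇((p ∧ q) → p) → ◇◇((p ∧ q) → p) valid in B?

Valid in B

Tableau for the negation ¬(◇((p ∧ q) → p) → ◇◇((p ∧ q) → p)):
1. ¬(◇((p ∧ q) → p) → ◇◇((p ∧ q) → p)), 0
2. ◇((p ∧ q) → p), 0
3. ¬◇◇((p ∧ q) → p), 0
4. ¬◇((p ∧ q) → p), 0
5. ¬((p ∧ q) → p), 0
6. p ∧ q, 0
7. ¬p, 0
8. p, 0
9. q, 0
Accessibility: 0R0
Branch closes: p and ¬p both at 0.
All branches of the negation close; one closing branch shown above.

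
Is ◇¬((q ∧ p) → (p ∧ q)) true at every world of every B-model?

No, not valid

Tableau for the negation ¬◇¬((q ∧ p) → (p ∧ q)):
1. ¬◇¬((q ∧ p) → (p ∧ q)), w0
2. (q ∧ p) → (p ∧ q), w0   [¬◇-rule on 1 via w0Rw0]
3. p ∧ q, w0   [→-rule on 2 (branches; this branch)]
4. p, w0   [∧-rule on 3]
5. q, w0   [∧-rule on 3]
Accessibility: w0Rw0
The negation has an open branch (countermodel exists).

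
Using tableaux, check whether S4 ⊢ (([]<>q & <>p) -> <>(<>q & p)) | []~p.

Tableau for the negation ~((([]<>q & <>p) -> <>(<>q & p)) | []~p):
1. ~((([]<>q & <>p) -> <>(<>q & p)) | []~p), w0
2. ~(([]<>q & <>p) -> <>(<>q & p)), w0   [~|-rule on 1]
3. ~[]~p, w0   [~|-rule on 1]
4. []<>q & <>p, w0   [~->-rule on 2]
5. ~<>(<>q & p), w0   [~->-rule on 2]
6. []<>q, w0   [&-rule on 4]
7. <>p, w0   [&-rule on 4]
8. ~(<>q & p), w0   [~<>-rule on 5 via w0Rw0]
9. <>q, w0   [[]-rule on 6 via w0Rw0]
10. ~p, w0   [~&-rule on 8 (branches; this branch)]
11. p, w1   [~[]-rule on 3: fresh world w1, w0Rw1]
12. ~(<>q & p), w1   [~<>-rule on 5 via w0Rw1]
13. <>q, w1   [[]-rule on 6 via w0Rw1]
14. ~<>q, w1   [~&-rule on 12 (branches; this branch)]
15. ~q, w1   [~<>-rule on 14 via w1Rw1]
16. p, w2   [<>-rule on 7: fresh world w2, w0Rw2]
17. ~(<>q & p), w2   [~<>-rule on 5 via w0Rw2]
18. <>q, w2   [[]-rule on 6 via w0Rw2]
19. ~<>q, w2   [~&-rule on 17 (branches; this branch)]
20. ~q, w2   [~<>-rule on 19 via w2Rw2]
21. q, w3   [<>-rule on 9: fresh world w3, w0Rw3]
22. ~(<>q & p), w3   [~<>-rule on 5 via w0Rw3]
23. <>q, w3   [[]-rule on 6 via w0Rw3]
24. ~p, w3   [~&-rule on 22 (branches; this branch)]
25. q, w4   [<>-rule on 13: fresh world w4, w1Rw4]
26. ~(<>q & p), w4   [~<>-rule on 5 via w0Rw4]
27. <>q, w4   [[]-rule on 6 via w0Rw4]
28. ~q, w4   [~<>-rule on 14 via w1Rw4]
Accessibility: w0Rw0, w0Rw1, w0Rw2, w0Rw3, w0Rw4, w1Rw1, w1Rw4, w2Rw2, w3Rw3, w4Rw4
Branch closes: q and ~q both at w4.
All branches of the negation close; one closing branch shown above.

Valid in S4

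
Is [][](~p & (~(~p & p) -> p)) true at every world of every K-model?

Invalid (countermodel exists)

Tableau for the negation ~[][](~p & (~(~p & p) -> p)):
1. ~[][](~p & (~(~p & p) -> p)), u
2. ~[](~p & (~(~p & p) -> p)), v
3. ~(~p & (~(~p & p) -> p)), w
4. ~(~(~p & p) -> p), w
5. ~(~p & p), w
6. ~p, w
Accessibility: uRv, vRw
The negation has an open branch (countermodel exists).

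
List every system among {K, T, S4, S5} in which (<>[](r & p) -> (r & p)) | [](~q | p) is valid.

S4-tableau for the negation ~((<>[](r & p) -> (r & p)) | [](~q | p)):
1. ~((<>[](r & p) -> (r & p)) | [](~q | p)), w0
2. ~(<>[](r & p) -> (r & p)), w0
3. ~[](~q | p), w0
4. <>[](r & p), w0
5. ~(r & p), w0
6. ~p, w0
7. ~(~q | p), w1
8. q, w1
9. ~p, w1
10. [](r & p), w2
11. r & p, w2
12. r, w2
13. p, w2
Accessibility: w0Rw0, w0Rw1, w0Rw2, w1Rw1, w2Rw2
Complete open branch: countermodel on an S4-frame, so not valid in S4, nor in K, T (the same frame is also a K-frame and a T-frame).
S5-tableau for the negation ~((<>[](r & p) -> (r & p)) | [](~q | p)):
1. ~((<>[](r & p) -> (r & p)) | [](~q | p)), w0
2. ~(<>[](r & p) -> (r & p)), w0
3. ~[](~q | p), w0
4. <>[](r & p), w0
5. ~(r & p), w0
6. ~p, w0
7. ~(~q | p), w1
8. q, w1
9. ~p, w1
10. [](r & p), w2
11. r & p, w0
12. r, w0
13. p, w0
Accessibility: w0Rw0, w0Rw1, w0Rw2, w1Rw0, w1Rw1, w1Rw2, w2Rw0, w2Rw1, w2Rw2
Branch closes: p and ~p both at w0.
Every branch closes (one shown): valid in S5.

S5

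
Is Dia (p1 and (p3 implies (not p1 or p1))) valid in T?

Tableau for the negation not Dia (p1 and (p3 implies (not p1 or p1))):
1. not Dia (p1 and (p3 implies (not p1 or p1))), w0
2. not (p1 and (p3 implies (not p1 or p1))), w0   [neg-Dia-rule on 1 via w0Rw0]
3. not p1, w0   [neg-and-rule on 2 (branches; this branch)]
Accessibility: w0Rw0
The negation has an open branch (countermodel exists).

No, not valid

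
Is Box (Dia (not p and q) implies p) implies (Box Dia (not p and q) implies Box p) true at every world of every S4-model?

Valid

Tableau for the negation not (Box (Dia (not p and q) implies p) implies (Box Dia (not p and q) implies Box p)):
1. not (Box (Dia (not p and q) implies p) implies (Box Dia (not p and q) implies Box p)), 0
2. Box (Dia (not p and q) implies p), 0   [neg-implies-rule on 1]
3. not (Box Dia (not p and q) implies Box p), 0   [neg-implies-rule on 1]
4. Box Dia (not p and q), 0   [neg-implies-rule on 3]
5. not Box p, 0   [neg-implies-rule on 3]
6. Dia (not p and q) implies p, 0   [Box-rule on 2 via 0R0]
7. Dia (not p and q), 0   [Box-rule on 4 via 0R0]
8. not Dia (not p and q), 0   [implies-rule on 6 (branches; this branch)]
9. not (not p and q), 0   [neg-Dia-rule on 8 via 0R0]
10. not q, 0   [neg-and-rule on 9 (branches; this branch)]
11. not p, 1   [neg-Box-rule on 5: fresh world 1, 0R1]
12. Dia (not p and q) implies p, 1   [Box-rule on 2 via 0R1]
13. Dia (not p and q), 1   [Box-rule on 4 via 0R1]
14. not (not p and q), 1   [neg-Dia-rule on 8 via 0R1]
15. not Dia (not p and q), 1   [implies-rule on 12 (branches; this branch)]
16. not q, 1   [neg-and-rule on 14 (branches; this branch)]
17. not p and q, 2   [Dia-rule on 7: fresh world 2, 0R2]
18. not p, 2   [and-rule on 17]
19. q, 2   [and-rule on 17]
20. Dia (not p and q) implies p, 2   [Box-rule on 2 via 0R2]
21. Dia (not p and q), 2   [Box-rule on 4 via 0R2]
22. not (not p and q), 2   [neg-Dia-rule on 8 via 0R2]
23. not Dia (not p and q), 2   [implies-rule on 20 (branches; this branch)]
24. not q, 2   [neg-and-rule on 22 (branches; this branch)]
Accessibility: 0R0, 0R1, 0R2, 1R1, 2R2
Branch closes: q and not q both at 2.
Every branch of the negation's tableau closes; the branch above is one of them.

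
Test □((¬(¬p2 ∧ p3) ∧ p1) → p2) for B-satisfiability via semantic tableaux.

1. □((¬(¬p2 ∧ p3) ∧ p1) → p2), w0
2. (¬(¬p2 ∧ p3) ∧ p1) → p2, w0   [□-rule on 1 via w0Rw0]
3. p2, w0   [→-rule on 2 (branches; this branch)]
Accessibility: w0Rw0

Satisfiable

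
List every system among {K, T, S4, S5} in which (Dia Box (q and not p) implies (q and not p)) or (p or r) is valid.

S5-tableau for the negation not ((Dia Box (q and not p) implies (q and not p)) or (p or r)):
1. not ((Dia Box (q and not p) implies (q and not p)) or (p or r)), 0
2. not (Dia Box (q and not p) implies (q and not p)), 0   [neg-or-rule on 1]
3. not (p or r), 0   [neg-or-rule on 1]
4. Dia Box (q and not p), 0   [neg-implies-rule on 2]
5. not (q and not p), 0   [neg-implies-rule on 2]
6. not p, 0   [neg-or-rule on 3]
7. not r, 0   [neg-or-rule on 3]
8. not q, 0   [neg-and-rule on 5 (branches; this branch)]
9. Box (q and not p), 1   [Dia-rule on 4: fresh world 1, 0R1]
10. q and not p, 0   [Box-rule on 9 via 1R0]
11. q, 0   [and-rule on 10]
Accessibility: 0R0, 0R1, 1R0, 1R1
Branch closes: q and not q both at 0.
Every branch closes (one shown): valid in S5.
S4-tableau for the negation not ((Dia Box (q and not p) implies (q and not p)) or (p or r)):
1. not ((Dia Box (q and not p) implies (q and not p)) or (p or r)), 0
2. not (Dia Box (q and not p) implies (q and not p)), 0   [neg-or-rule on 1]
3. not (p or r), 0   [neg-or-rule on 1]
4. Dia Box (q and not p), 0   [neg-implies-rule on 2]
5. not (q and not p), 0   [neg-implies-rule on 2]
6. not p, 0   [neg-or-rule on 3]
7. not r, 0   [neg-or-rule on 3]
8. not q, 0   [neg-and-rule on 5 (branches; this branch)]
9. Box (q and not p), 1   [Dia-rule on 4: fresh world 1, 0R1]
10. q and not p, 1   [Box-rule on 9 via 1R1]
11. q, 1   [and-rule on 10]
12. not p, 1   [and-rule on 10]
Accessibility: 0R0, 0R1, 1R1
Complete open branch: countermodel on an S4-frame, so not valid in S4, nor in K, T (the same frame is also a K-frame and a T-frame).

S5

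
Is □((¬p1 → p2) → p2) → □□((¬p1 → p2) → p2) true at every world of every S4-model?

Tableau for the negation ¬(□((¬p1 → p2) → p2) → □□((¬p1 → p2) → p2)):
1. ¬(□((¬p1 → p2) → p2) → □□((¬p1 → p2) → p2)), u
2. □((¬p1 → p2) → p2), u
3. ¬□□((¬p1 → p2) → p2), u
4. (¬p1 → p2) → p2, u
5. ¬(¬p1 → p2), u
6. ¬p1, u
7. ¬p2, u
8. ¬□((¬p1 → p2) → p2), v
9. (¬p1 → p2) → p2, v
10. ¬(¬p1 → p2), v
11. ¬p1, v
12. ¬p2, v
13. ¬((¬p1 → p2) → p2), w
14. ¬p1 → p2, w
15. ¬p2, w
16. (¬p1 → p2) → p2, w
17. p1, w
18. ¬(¬p1 → p2), w
19. ¬p1, w
Accessibility: uRu, uRv, uRw, vRv, vRw, wRw
Branch closes: p1 and ¬p1 both at w.
All branches of the negation close; one closing branch shown above.

Valid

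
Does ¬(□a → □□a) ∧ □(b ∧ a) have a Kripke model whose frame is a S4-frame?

1. ¬(□a → □□a) ∧ □(b ∧ a), u
2. ¬(□a → □□a), u
3. □(b ∧ a), u
4. □a, u
5. ¬□□a, u
6. b ∧ a, u
7. b, u
8. a, u
9. ¬□a, v
10. b ∧ a, v
11. b, v
12. a, v
13. ¬a, w
14. b ∧ a, w
15. b, w
16. a, w
Accessibility: uRu, uRv, uRw, vRv, vRw, wRw
Branch closes: a and ¬a both at w.
Every branch closes; the branch above is one of them.

Unsatisfiable (every branch closes)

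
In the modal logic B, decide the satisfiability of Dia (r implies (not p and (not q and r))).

Satisfiable

1. Dia (r implies (not p and (not q and r))), 0
2. r implies (not p and (not q and r)), 1
3. not p and (not q and r), 1
4. not p, 1
5. not q and r, 1
6. not q, 1
7. r, 1
Accessibility: 0R0, 0R1, 1R0, 1R1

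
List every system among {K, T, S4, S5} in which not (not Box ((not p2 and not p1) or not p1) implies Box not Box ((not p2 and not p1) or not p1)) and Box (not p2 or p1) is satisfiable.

K, T, S4

S4-tableau for the formula:
1. not (not Box ((not p2 and not p1) or not p1) implies Box not Box ((not p2 and not p1) or not p1)) and Box (not p2 or p1), 0
2. not (not Box ((not p2 and not p1) or not p1) implies Box not Box ((not p2 and not p1) or not p1)), 0
3. Box (not p2 or p1), 0
4. not Box ((not p2 and not p1) or not p1), 0
5. not Box not Box ((not p2 and not p1) or not p1), 0
6. not p2 or p1, 0
7. p1, 0
8. not ((not p2 and not p1) or not p1), 1
9. not (not p2 and not p1), 1
10. p1, 1
11. not p2 or p1, 1
12. Box ((not p2 and not p1) or not p1), 2
13. not p2 or p1, 2
14. (not p2 and not p1) or not p1, 2
15. not p2, 2
16. not p1, 2
Accessibility: 0R0, 0R1, 0R2, 1R1, 2R2
Complete open branch: satisfiable in S4, hence also in K, T (this S4-model is also a K-model and a T-model).
S5-tableau for the formula:
1. not (not Box ((not p2 and not p1) or not p1) implies Box not Box ((not p2 and not p1) or not p1)) and Box (not p2 or p1), 0
2. not (not Box ((not p2 and not p1) or not p1) implies Box not Box ((not p2 and not p1) or not p1)), 0
3. Box (not p2 or p1), 0
4. not Box ((not p2 and not p1) or not p1), 0
5. not Box not Box ((not p2 and not p1) or not p1), 0
6. not p2 or p1, 0
7. not p2, 0
8. not ((not p2 and not p1) or not p1), 1
9. not (not p2 and not p1), 1
10. p1, 1
11. not p2 or p1, 1
12. Box ((not p2 and not p1) or not p1), 2
13. not p2 or p1, 2
14. (not p2 and not p1) or not p1, 0
15. (not p2 and not p1) or not p1, 1
16. (not p2 and not p1) or not p1, 2
17. p1, 2
18. not p2 and not p1, 0
19. not p1, 0
20. not p2 and not p1, 1
21. not p2, 1
22. not p1, 1
Accessibility: 0R0, 0R1, 0R2, 1R0, 1R1, 1R2, 2R0, 2R1, 2R2
Branch closes: p1 and not p1 both at 1.
Every branch closes (one shown): unsatisfiable in S5.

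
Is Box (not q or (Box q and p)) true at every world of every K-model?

No, not valid

Tableau for the negation not Box (not q or (Box q and p)):
1. not Box (not q or (Box q and p)), w0
2. not (not q or (Box q and p)), w1
3. q, w1
4. not (Box q and p), w1
5. not p, w1
Accessibility: w0Rw1
The negation has an open branch (countermodel exists).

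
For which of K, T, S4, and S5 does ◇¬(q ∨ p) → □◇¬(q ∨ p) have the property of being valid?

S4-tableau for the negation ¬(◇¬(q ∨ p) → □◇¬(q ∨ p)):
1. ¬(◇¬(q ∨ p) → □◇¬(q ∨ p)), w0
2. ◇¬(q ∨ p), w0   [¬→-rule on 1]
3. ¬□◇¬(q ∨ p), w0   [¬→-rule on 1]
4. ¬(q ∨ p), w1   [◇-rule on 2: fresh world w1, w0Rw1]
5. ¬q, w1   [¬∨-rule on 4]
6. ¬p, w1   [¬∨-rule on 4]
7. ¬◇¬(q ∨ p), w2   [¬□-rule on 3: fresh world w2, w0Rw2]
8. q ∨ p, w2   [¬◇-rule on 7 via w2Rw2]
9. p, w2   [∨-rule on 8 (branches; this branch)]
Accessibility: w0Rw0, w0Rw1, w0Rw2, w1Rw1, w2Rw2
Complete open branch: countermodel on an S4-frame, so not valid in S4, nor in K, T (the same frame is also a K-frame and a T-frame).
S5-tableau for the negation ¬(◇¬(q ∨ p) → □◇¬(q ∨ p)):
1. ¬(◇¬(q ∨ p) → □◇¬(q ∨ p)), w0
2. ◇¬(q ∨ p), w0   [¬→-rule on 1]
3. ¬□◇¬(q ∨ p), w0   [¬→-rule on 1]
4. ¬(q ∨ p), w1   [◇-rule on 2: fresh world w1, w0Rw1]
5. ¬q, w1   [¬∨-rule on 4]
6. ¬p, w1   [¬∨-rule on 4]
7. ¬◇¬(q ∨ p), w2   [¬□-rule on 3: fresh world w2, w0Rw2]
8. q ∨ p, w0   [¬◇-rule on 7 via w2Rw0]
9. q ∨ p, w1   [¬◇-rule on 7 via w2Rw1]
10. q ∨ p, w2   [¬◇-rule on 7 via w2Rw2]
11. p, w0   [∨-rule on 8 (branches; this branch)]
12. p, w1   [∨-rule on 9 (branches; this branch)]
Accessibility: w0Rw0, w0Rw1, w0Rw2, w1Rw0, w1Rw1, w1Rw2, w2Rw0, w2Rw1, w2Rw2
Branch closes: p and ¬p both at w1.
Every branch closes (one shown): valid in S5.

S5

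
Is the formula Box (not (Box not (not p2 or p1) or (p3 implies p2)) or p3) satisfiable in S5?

1. Box (not (Box not (not p2 or p1) or (p3 implies p2)) or p3), u
2. not (Box not (not p2 or p1) or (p3 implies p2)) or p3, u
3. p3, u
Accessibility: uRu

Satisfiable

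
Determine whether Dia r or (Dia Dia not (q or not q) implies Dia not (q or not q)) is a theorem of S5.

Tableau for the negation not (Dia r or (Dia Dia not (q or not q) implies Dia not (q or not q))):
1. not (Dia r or (Dia Dia not (q or not q) implies Dia not (q or not q))), 0
2. not Dia r, 0   [neg-or-rule on 1]
3. not (Dia Dia not (q or not q) implies Dia not (q or not q)), 0   [neg-or-rule on 1]
4. Dia Dia not (q or not q), 0   [neg-implies-rule on 3]
5. not Dia not (q or not q), 0   [neg-implies-rule on 3]
6. not r, 0   [neg-Dia-rule on 2 via 0R0]
7. q or not q, 0   [neg-Dia-rule on 5 via 0R0]
8. not q, 0   [or-rule on 7 (branches; this branch)]
9. Dia not (q or not q), 1   [Dia-rule on 4: fresh world 1, 0R1]
10. not r, 1   [neg-Dia-rule on 2 via 0R1]
11. q or not q, 1   [neg-Dia-rule on 5 via 0R1]
12. not q, 1   [or-rule on 11 (branches; this branch)]
13. not (q or not q), 2   [Dia-rule on 9: fresh world 2, 1R2]
14. not q, 2   [neg-or-rule on 13]
15. q, 2   [neg-or-rule on 13]
Accessibility: 0R0, 0R1, 0R2, 1R0, 1R1, 1R2, 2R0, 2R1, 2R2
Branch closes: q and not q both at 2.
Every branch of the negation's tableau closes; the branch above is one of them.

Yes, valid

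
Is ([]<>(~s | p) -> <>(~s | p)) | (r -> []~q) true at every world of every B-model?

Yes, valid

Tableau for the negation ~(([]<>(~s | p) -> <>(~s | p)) | (r -> []~q)):
1. ~(([]<>(~s | p) -> <>(~s | p)) | (r -> []~q)), w0
2. ~([]<>(~s | p) -> <>(~s | p)), w0   [~|-rule on 1]
3. ~(r -> []~q), w0   [~|-rule on 1]
4. []<>(~s | p), w0   [~->-rule on 2]
5. ~<>(~s | p), w0   [~->-rule on 2]
6. r, w0   [~->-rule on 3]
7. ~[]~q, w0   [~->-rule on 3]
8. <>(~s | p), w0   [[]-rule on 4 via w0Rw0]
9. ~(~s | p), w0   [~<>-rule on 5 via w0Rw0]
10. s, w0   [~|-rule on 9]
11. ~p, w0   [~|-rule on 9]
12. q, w1   [~[]-rule on 7: fresh world w1, w0Rw1]
13. <>(~s | p), w1   [[]-rule on 4 via w0Rw1]
14. ~(~s | p), w1   [~<>-rule on 5 via w0Rw1]
15. s, w1   [~|-rule on 14]
16. ~p, w1   [~|-rule on 14]
17. ~s | p, w2   [<>-rule on 8: fresh world w2, w0Rw2]
18. <>(~s | p), w2   [[]-rule on 4 via w0Rw2]
19. ~(~s | p), w2   [~<>-rule on 5 via w0Rw2]
20. s, w2   [~|-rule on 19]
21. ~p, w2   [~|-rule on 19]
22. p, w2   [|-rule on 17 (branches; this branch)]
Accessibility: w0Rw0, w0Rw1, w0Rw2, w1Rw0, w1Rw1, w2Rw0, w2Rw2
Branch closes: p and ~p both at w2.
Every branch of the negation's tableau closes; the branch above is one of them.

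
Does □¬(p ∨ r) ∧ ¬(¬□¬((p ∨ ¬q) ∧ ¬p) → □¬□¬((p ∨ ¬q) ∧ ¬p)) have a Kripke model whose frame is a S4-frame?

1. □¬(p ∨ r) ∧ ¬(¬□¬((p ∨ ¬q) ∧ ¬p) → □¬□¬((p ∨ ¬q) ∧ ¬p)), 0
2. □¬(p ∨ r), 0   [∧-rule on 1]
3. ¬(¬□¬((p ∨ ¬q) ∧ ¬p) → □¬□¬((p ∨ ¬q) ∧ ¬p)), 0   [∧-rule on 1]
4. ¬□¬((p ∨ ¬q) ∧ ¬p), 0   [¬→-rule on 3]
5. ¬□¬□¬((p ∨ ¬q) ∧ ¬p), 0   [¬→-rule on 3]
6. ¬(p ∨ r), 0   [□-rule on 2 via 0R0]
7. ¬p, 0   [¬∨-rule on 6]
8. ¬r, 0   [¬∨-rule on 6]
9. (p ∨ ¬q) ∧ ¬p, 1   [¬□-rule on 4: fresh world 1, 0R1]
10. p ∨ ¬q, 1   [∧-rule on 9]
11. ¬p, 1   [∧-rule on 9]
12. ¬(p ∨ r), 1   [□-rule on 2 via 0R1]
13. ¬r, 1   [¬∨-rule on 12]
14. ¬q, 1   [∨-rule on 10 (branches; this branch)]
15. □¬((p ∨ ¬q) ∧ ¬p), 2   [¬□-rule on 5: fresh world 2, 0R2]
16. ¬(p ∨ r), 2   [□-rule on 2 via 0R2]
17. ¬p, 2   [¬∨-rule on 16]
18. ¬r, 2   [¬∨-rule on 16]
19. ¬((p ∨ ¬q) ∧ ¬p), 2   [□-rule on 15 via 2R2]
20. ¬(p ∨ ¬q), 2   [¬∧-rule on 19 (branches; this branch)]
21. q, 2   [¬∨-rule on 20]
Accessibility: 0R0, 0R1, 0R2, 1R1, 2R2

Satisfiable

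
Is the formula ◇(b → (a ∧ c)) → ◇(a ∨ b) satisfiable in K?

1. ◇(b → (a ∧ c)) → ◇(a ∨ b), 0
2. ◇(a ∨ b), 0   [→-rule on 1 (branches; this branch)]
3. a ∨ b, 1   [◇-rule on 2: fresh world 1, 0R1]
4. b, 1   [∨-rule on 3 (branches; this branch)]
Accessibility: 0R1

Satisfiable (open branch found)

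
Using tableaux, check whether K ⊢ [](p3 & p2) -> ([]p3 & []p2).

Yes, valid

Tableau for the negation ~([](p3 & p2) -> ([]p3 & []p2)):
1. ~([](p3 & p2) -> ([]p3 & []p2)), u
2. [](p3 & p2), u   [~->-rule on 1]
3. ~([]p3 & []p2), u   [~->-rule on 1]
4. ~[]p2, u   [~&-rule on 3 (branches; this branch)]
5. ~p2, v   [~[]-rule on 4: fresh world v, uRv]
6. p3 & p2, v   [[]-rule on 2 via uRv]
7. p3, v   [&-rule on 6]
8. p2, v   [&-rule on 6]
Accessibility: uRv
Branch closes: p2 and ~p2 both at v.
Every branch of the negation's tableau closes; the branch above is one of them.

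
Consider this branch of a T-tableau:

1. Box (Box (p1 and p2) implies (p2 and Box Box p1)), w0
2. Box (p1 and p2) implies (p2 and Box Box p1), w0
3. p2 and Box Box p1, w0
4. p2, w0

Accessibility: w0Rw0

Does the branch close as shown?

Open

No atom appears with both signs at the same world.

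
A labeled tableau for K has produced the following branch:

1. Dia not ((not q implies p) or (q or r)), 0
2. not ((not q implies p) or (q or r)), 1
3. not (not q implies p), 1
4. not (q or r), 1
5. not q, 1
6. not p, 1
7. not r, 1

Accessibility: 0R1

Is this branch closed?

No atom appears with both signs at the same world.

Open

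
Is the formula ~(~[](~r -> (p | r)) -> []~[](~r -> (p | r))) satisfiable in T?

Satisfiable

1. ~(~[](~r -> (p | r)) -> []~[](~r -> (p | r))), w0
2. ~[](~r -> (p | r)), w0
3. ~[]~[](~r -> (p | r)), w0
4. ~(~r -> (p | r)), w1
5. ~r, w1
6. ~(p | r), w1
7. ~p, w1
8. [](~r -> (p | r)), w2
9. ~r -> (p | r), w2
10. p | r, w2
11. r, w2
Accessibility: w0Rw0, w0Rw1, w0Rw2, w1Rw1, w2Rw2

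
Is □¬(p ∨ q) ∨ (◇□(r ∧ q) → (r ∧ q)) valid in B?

Yes, valid

Tableau for the negation ¬(□¬(p ∨ q) ∨ (◇□(r ∧ q) → (r ∧ q))):
1. ¬(□¬(p ∨ q) ∨ (◇□(r ∧ q) → (r ∧ q))), 0
2. ¬□¬(p ∨ q), 0
3. ¬(◇□(r ∧ q) → (r ∧ q)), 0
4. ◇□(r ∧ q), 0
5. ¬(r ∧ q), 0
6. ¬q, 0
7. p ∨ q, 1
8. q, 1
9. □(r ∧ q), 2
10. r ∧ q, 0
11. r, 0
12. q, 0
Accessibility: 0R0, 0R1, 0R2, 1R0, 1R1, 2R0, 2R2
Branch closes: q and ¬q both at 0.
All branches of the negation close; one closing branch shown above.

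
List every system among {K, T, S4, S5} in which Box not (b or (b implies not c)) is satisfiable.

K

K-tableau for the formula:
1. Box not (b or (b implies not c)), u
Complete open branch: satisfiable in K.
T-tableau for the formula:
1. Box not (b or (b implies not c)), u
2. not (b or (b implies not c)), u
3. not b, u
4. not (b implies not c), u
5. b, u
6. c, u
Accessibility: uRu
Branch closes: b and not b both at u.
Every branch closes (one shown): unsatisfiable in T, hence also in S4, S5 (every S4/S5-frame is a T-frame).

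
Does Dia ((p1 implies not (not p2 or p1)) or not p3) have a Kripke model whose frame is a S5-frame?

1. Dia ((p1 implies not (not p2 or p1)) or not p3), w0
2. (p1 implies not (not p2 or p1)) or not p3, w1
3. not p3, w1
Accessibility: w0Rw0, w0Rw1, w1Rw0, w1Rw1

Yes, satisfiable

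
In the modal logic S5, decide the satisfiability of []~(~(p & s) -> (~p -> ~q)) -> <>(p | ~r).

Yes, satisfiable

1. []~(~(p & s) -> (~p -> ~q)) -> <>(p | ~r), 0
2. <>(p | ~r), 0   [->-rule on 1 (branches; this branch)]
3. p | ~r, 1   [<>-rule on 2: fresh world 1, 0R1]
4. ~r, 1   [|-rule on 3 (branches; this branch)]
Accessibility: 0R0, 0R1, 1R0, 1R1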